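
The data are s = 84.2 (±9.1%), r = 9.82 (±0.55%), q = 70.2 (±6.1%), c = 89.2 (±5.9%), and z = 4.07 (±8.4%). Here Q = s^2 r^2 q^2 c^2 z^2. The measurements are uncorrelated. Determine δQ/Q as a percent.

30.0%

Each factor contributes (exponent × relative error)² to (δQ/Q)²:
  (2·δs/s)² = (2×0.0910)² = 0.0331;  (2·δr/r)² = (2×0.00550)² = 0.000121;  (2·δq/q)² = (2×0.0610)² = 0.0149;  (2·δc/c)² = (2×0.0590)² = 0.0139;  (2·δz/z)² = (2×0.0840)² = 0.0282
δQ/Q = √(0.0903) = 0.300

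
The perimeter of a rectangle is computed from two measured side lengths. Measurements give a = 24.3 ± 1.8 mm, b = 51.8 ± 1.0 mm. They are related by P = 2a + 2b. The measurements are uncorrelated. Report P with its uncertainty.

For a sum/difference, combine absolute errors in quadrature:
  (2·δa)² = 13.0;  (2·δb)² = 4.00
δP = √(17.0) = 4.12 mm
P = 152 mm.

152 ± 4.12 mm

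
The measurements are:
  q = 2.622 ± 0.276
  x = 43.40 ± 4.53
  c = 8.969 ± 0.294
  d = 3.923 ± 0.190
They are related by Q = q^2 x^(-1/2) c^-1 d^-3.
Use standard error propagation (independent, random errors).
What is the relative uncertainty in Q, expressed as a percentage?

26.3%

Q is a product of powers, so relative uncertainties combine in quadrature:
  (2·δq/q)² = (2×0.105)² = 0.0443;  (−½·δx/x)² = (-0.5×0.104)² = 0.00272;  (-1·δc/c)² = (-1×0.0328)² = 0.00107;  (-3·δd/d)² = (-3×0.0484)² = 0.0211
δQ/Q = √(0.0692) = 0.263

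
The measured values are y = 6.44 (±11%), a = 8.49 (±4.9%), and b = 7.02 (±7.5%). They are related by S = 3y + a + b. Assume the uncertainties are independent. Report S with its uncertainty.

Each term contributes (cᵢ δxᵢ)² to (δS)²:
  (3·δy)² = 4.52;  (δa)² = 0.173;  (δb)² = 0.277
δS = √(4.97) = 2.23
S = 34.8.

34.8 ± 2.23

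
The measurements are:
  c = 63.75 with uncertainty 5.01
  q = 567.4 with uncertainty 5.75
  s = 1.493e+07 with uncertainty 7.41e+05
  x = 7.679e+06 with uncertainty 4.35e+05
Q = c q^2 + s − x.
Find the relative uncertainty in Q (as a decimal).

0.0675

Let p = c·q^2 = 2.052e+07. δp/p = √((1·δc/c)² + (2·δq/q)²) = √(0.00618 + 0.000411) = 0.0812, so δp = 1.67e+06.
Q = p + s − x: δQ = √(δp² + δs² + δx²) = √(2.77e+12 + 5.49e+11 + 1.89e+11) = 1.87e+06
Q = 2.777e+07, so δQ/Q = 1.87e+06/2.777e+07 = 0.0675.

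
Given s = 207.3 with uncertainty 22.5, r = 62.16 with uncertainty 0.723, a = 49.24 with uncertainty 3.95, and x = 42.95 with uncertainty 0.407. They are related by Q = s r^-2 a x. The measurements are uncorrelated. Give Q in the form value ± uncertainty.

113.5 ± 15.6

Q is a product of powers, so relative uncertainties combine in quadrature:
  (1·δs/s)² = (1×0.109)² = 0.0118;  (-2·δr/r)² = (-2×0.0116)² = 0.000541;  (1·δa/a)² = (1×0.0802)² = 0.00644;  (1·δx/x)² = (1×0.00948)² = 8.98e-05
δQ/Q = √(0.0188) = 0.137
Q = 113.5, so δQ = 0.137 × 113.5 = 15.6.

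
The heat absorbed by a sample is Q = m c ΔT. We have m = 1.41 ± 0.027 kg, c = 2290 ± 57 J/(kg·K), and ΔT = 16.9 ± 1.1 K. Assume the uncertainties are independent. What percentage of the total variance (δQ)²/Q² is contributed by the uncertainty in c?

11.9%

(δQ/Q)² = (1·δm/m)² + (1·δc/c)² + (1·δΔT/ΔT)²
  m term: (1×0.0191)² = 0.000367
  c term: (1×0.0249)² = 0.000620
  ΔT term: (1×0.0651)² = 0.00424
Total = 0.00522. Share from c = 0.000620/0.00522 = 0.119.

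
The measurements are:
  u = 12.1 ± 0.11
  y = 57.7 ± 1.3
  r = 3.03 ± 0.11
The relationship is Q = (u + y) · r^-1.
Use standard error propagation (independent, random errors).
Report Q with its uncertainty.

23.0 ± 0.941

Let w = u + y = 69.8. δw = √(δu² + δy²) = √(0.0121 + 1.69) = 1.30, so δw/w = 0.0187.
Q is then a monomial in w, r:
δQ/Q = √((δw/w)² + (-1·δr/r)²) = √(0.000349 + 0.00132) = 0.0408
Q = 23.0, so δQ = 0.0408 × 23.0 = 0.941.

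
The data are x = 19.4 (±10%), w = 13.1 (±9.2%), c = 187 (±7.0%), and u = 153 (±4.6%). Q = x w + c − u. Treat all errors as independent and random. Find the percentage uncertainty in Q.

13.0%

Let p = x·w = 254. δp/p = √((1·δx/x)² + (1·δw/w)²) = √(0.0100 + 0.00846) = 0.136, so δp = 34.5.
Q = p + c − u: δQ = √(δp² + δc² + δu²) = √(1190 + 171 + 49.5) = 37.6
Q = 288, so δQ/Q = 37.6/288 = 0.130.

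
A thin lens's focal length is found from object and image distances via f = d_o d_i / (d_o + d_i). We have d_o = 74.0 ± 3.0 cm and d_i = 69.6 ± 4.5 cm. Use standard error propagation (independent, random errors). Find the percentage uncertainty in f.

3.87%

∂f/∂d_o = (d_i/(d_o+d_i))² = 0.235;  ∂f/∂d_i = (d_o/(d_o+d_i))² = 0.266
δf = √((∂f/∂d_o · δd_o)² + (∂f/∂d_i · δd_i)²) = √(0.497 + 1.43) = 1.39 cm
f = 35.9 cm, so δf/f = 1.39/35.9 = 0.0387.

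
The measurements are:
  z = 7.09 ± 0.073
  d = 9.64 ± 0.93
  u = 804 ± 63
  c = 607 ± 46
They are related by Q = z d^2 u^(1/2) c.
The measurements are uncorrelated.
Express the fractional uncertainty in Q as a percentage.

21.1%

Products/powers → add relative errors in quadrature, weighted by exponent:
  (1·δz/z)² = (1×0.0103)² = 0.000106;  (2·δd/d)² = (2×0.0965)² = 0.0372;  (½·δu/u)² = (0.5×0.0784)² = 0.00154;  (1·δc/c)² = (1×0.0758)² = 0.00574
δQ/Q = √(0.0446) = 0.211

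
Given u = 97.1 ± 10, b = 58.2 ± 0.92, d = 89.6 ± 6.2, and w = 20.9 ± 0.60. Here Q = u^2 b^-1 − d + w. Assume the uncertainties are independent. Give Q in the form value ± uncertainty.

Let p = u^2·b^-1 = 162. δp/p = √((2·δu/u)² + (-1·δb/b)²) = √(0.0424 + 0.000250) = 0.207, so δp = 33.5.
Q = p − d + w: δQ = √(δp² + δd² + δw²) = √(1120 + 38.4 + 0.360) = 34.0
Q = 93.3.

93.3 ± 34.0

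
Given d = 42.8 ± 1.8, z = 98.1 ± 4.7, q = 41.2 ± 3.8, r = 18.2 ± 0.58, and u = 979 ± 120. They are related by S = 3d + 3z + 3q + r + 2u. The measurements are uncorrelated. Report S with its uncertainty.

2520 ± 241

Absolute uncertainties add in quadrature for a linear combination:
  (3·δd)² = 29.2;  (3·δz)² = 199;  (3·δq)² = 130;  (δr)² = 0.336;  (2·δu)² = 57600
δS = √(58000) = 241
S = 2520.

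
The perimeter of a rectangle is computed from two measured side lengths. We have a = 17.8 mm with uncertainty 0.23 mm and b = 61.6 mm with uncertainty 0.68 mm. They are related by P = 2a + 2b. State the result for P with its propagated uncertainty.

Each term contributes (cᵢ δxᵢ)² to (δP)²:
  (2·δa)² = 0.212;  (2·δb)² = 1.85
δP = √(2.06) = 1.44 mm
P = 159 mm.

159 ± 1.44 mm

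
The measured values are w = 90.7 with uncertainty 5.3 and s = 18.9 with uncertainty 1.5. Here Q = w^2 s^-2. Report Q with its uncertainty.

Products/powers → add relative errors in quadrature, weighted by exponent:
  (2·δw/w)² = (2×0.0584)² = 0.0137;  (-2·δs/s)² = (-2×0.0794)² = 0.0252
δQ/Q = √(0.0389) = 0.197
Q = 23.0, so δQ = 0.197 × 23.0 = 4.54.

23.0 ± 4.54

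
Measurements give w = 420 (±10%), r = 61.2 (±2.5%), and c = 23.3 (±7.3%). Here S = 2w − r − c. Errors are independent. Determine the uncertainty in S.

Sums and differences: (δS)² = Σ (cᵢ δxᵢ)².
  (2·δw)² = 7060;  (δr)² = 2.34;  (δc)² = 2.89
δS = √(7060) = 84.0

84.0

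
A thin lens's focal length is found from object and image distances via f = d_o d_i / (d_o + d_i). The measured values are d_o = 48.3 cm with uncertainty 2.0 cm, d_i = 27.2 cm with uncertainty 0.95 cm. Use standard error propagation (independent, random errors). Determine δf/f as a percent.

∂f/∂d_o = (d_i/(d_o+d_i))² = 0.130;  ∂f/∂d_i = (d_o/(d_o+d_i))² = 0.409
δf = √((∂f/∂d_o · δd_o)² + (∂f/∂d_i · δd_i)²) = √(0.0674 + 0.151) = 0.467 cm
f = 17.4 cm, so δf/f = 0.467/17.4 = 0.0269.

2.69%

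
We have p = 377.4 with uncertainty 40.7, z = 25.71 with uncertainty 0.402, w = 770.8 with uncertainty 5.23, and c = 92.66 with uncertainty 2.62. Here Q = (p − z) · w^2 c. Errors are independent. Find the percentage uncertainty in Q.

Let u = p − z = 351.7. δu = √(δp² + δz²) = √(1660 + 0.162) = 40.7, so δu/u = 0.116.
Q is then a monomial in u, w, c:
δQ/Q = √((δu/u)² + (2·δw/w)² + (1·δc/c)²) = √(0.0134 + 0.000184 + 0.000799) = 0.120

12.0%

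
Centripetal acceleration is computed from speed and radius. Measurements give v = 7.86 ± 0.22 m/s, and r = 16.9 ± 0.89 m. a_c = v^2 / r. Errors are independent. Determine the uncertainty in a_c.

For a monomial a_c ∝ v^2, r^-1, fractional errors add in quadrature:
  (2·δv/v)² = (2×0.0280)² = 0.00313;  (-1·δr/r)² = (-1×0.0527)² = 0.00277
δa_c/a_c = √(0.00591) = 0.0769
a_c = 3.66 m/s^2, so δa_c = 0.0769 × 3.66 = 0.281 m/s^2.

0.281 m/s^2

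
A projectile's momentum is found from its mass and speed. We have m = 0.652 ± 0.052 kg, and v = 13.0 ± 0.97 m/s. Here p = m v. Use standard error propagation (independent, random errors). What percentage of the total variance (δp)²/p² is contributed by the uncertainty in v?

(δp/p)² = (1·δm/m)² + (1·δv/v)²
  m term: (1×0.0798)² = 0.00636
  v term: (1×0.0746)² = 0.00557
Total = 0.0119. Share from v = 0.00557/0.0119 = 0.467.

46.7%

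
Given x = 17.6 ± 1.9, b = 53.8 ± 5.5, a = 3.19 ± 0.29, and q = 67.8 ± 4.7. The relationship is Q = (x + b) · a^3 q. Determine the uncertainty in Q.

Let u = x + b = 71.4. δu = √(δx² + δb²) = √(3.61 + 30.2) = 5.82, so δu/u = 0.0815.
Q is then a monomial in u, a, q:
δQ/Q = √((δu/u)² + (3·δa/a)² + (1·δq/q)²) = √(0.00664 + 0.0744 + 0.00481) = 0.293
Q = 1.57e+05, so δQ = 0.293 × 1.57e+05 = 46000.

46000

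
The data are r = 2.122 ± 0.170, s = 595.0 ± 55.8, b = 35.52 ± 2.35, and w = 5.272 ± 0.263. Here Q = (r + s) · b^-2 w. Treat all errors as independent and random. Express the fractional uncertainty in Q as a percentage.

16.9%

Let u = r + s = 597.1. δu = √(δr² + δs²) = √(0.0289 + 3110) = 55.8, so δu/u = 0.0934.
Q is then a monomial in u, b, w:
δQ/Q = √((δu/u)² + (-2·δb/b)² + (1·δw/w)²) = √(0.00873 + 0.0175 + 0.00249) = 0.169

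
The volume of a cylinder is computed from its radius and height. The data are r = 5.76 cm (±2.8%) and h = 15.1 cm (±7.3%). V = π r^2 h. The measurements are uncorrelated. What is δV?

Products/powers → add relative errors in quadrature, weighted by exponent:
  (2·δr/r)² = (2×0.0280)² = 0.00314;  (1·δh/h)² = (1×0.0730)² = 0.00533
δV/V = √(0.00846) = 0.0920
V = 1570 cm^3, so δV = 0.0920 × 1570 = 145 cm^3.

145 cm^3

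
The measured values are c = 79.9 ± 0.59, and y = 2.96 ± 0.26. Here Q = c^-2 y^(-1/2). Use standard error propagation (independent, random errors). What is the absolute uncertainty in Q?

Products/powers → add relative errors in quadrature, weighted by exponent:
  (-2·δc/c)² = (-2×0.00738)² = 0.000218;  (−½·δy/y)² = (-0.5×0.0878)² = 0.00193
δQ/Q = √(0.00215) = 0.0463
Q = 9.1e-05, so δQ = 0.0463 × 9.1e-05 = 4.22e-06.

4.22e-06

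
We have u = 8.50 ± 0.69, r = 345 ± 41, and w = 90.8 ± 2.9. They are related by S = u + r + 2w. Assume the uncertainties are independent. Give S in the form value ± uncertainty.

For a sum/difference, combine absolute errors in quadrature:
  (δu)² = 0.476;  (δr)² = 1680;  (2·δw)² = 33.6
δS = √(1720) = 41.4
S = 535.

535 ± 41.4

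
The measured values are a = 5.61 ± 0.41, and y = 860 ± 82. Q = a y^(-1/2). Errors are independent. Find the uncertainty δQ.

0.0167

For a monomial Q ∝ a, y^(-1/2), fractional errors add in quadrature:
  (1·δa/a)² = (1×0.0731)² = 0.00534;  (−½·δy/y)² = (-0.5×0.0953)² = 0.00227
δQ/Q = √(0.00761) = 0.0873
Q = 0.191, so δQ = 0.0873 × 0.191 = 0.0167.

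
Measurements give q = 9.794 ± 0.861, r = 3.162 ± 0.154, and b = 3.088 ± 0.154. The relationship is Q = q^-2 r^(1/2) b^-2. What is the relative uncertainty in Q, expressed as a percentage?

Relative error in a monomial: (δQ/Q)² = Σ (nᵢ · δxᵢ/xᵢ)².
  (-2·δq/q)² = (-2×0.0879)² = 0.0309;  (½·δr/r)² = (0.5×0.0487)² = 0.000593;  (-2·δb/b)² = (-2×0.0499)² = 0.00995
δQ/Q = √(0.0415) = 0.204

20.4%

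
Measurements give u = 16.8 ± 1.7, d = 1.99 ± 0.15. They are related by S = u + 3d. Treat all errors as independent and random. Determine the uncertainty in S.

1.76

For a sum/difference, combine absolute errors in quadrature:
  (δu)² = 2.89;  (3·δd)² = 0.202
δS = √(3.09) = 1.76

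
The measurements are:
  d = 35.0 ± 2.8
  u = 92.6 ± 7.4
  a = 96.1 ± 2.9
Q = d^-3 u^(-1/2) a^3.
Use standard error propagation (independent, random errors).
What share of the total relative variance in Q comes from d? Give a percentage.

(δQ/Q)² = (-3·δd/d)² + (−½·δu/u)² + (3·δa/a)²
  d term: (-3×0.0800)² = 0.0576
  u term: (-0.5×0.0799)² = 0.00160
  a term: (3×0.0302)² = 0.00820
Total = 0.0674. Share from d = 0.0576/0.0674 = 0.855.

85.5%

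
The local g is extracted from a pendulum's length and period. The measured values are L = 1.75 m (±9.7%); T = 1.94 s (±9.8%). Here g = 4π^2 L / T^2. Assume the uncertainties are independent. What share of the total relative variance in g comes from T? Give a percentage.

(δg/g)² = (1·δL/L)² + (-2·δT/T)²
  L term: (1×0.0970)² = 0.00941
  T term: (-2×0.0980)² = 0.0384
Total = 0.0478. Share from T = 0.0384/0.0478 = 0.803.

80.3%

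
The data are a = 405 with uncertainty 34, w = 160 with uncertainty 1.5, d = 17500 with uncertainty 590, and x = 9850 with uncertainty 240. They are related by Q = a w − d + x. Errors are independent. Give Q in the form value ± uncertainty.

57200 ± 5510

Let p = a·w = 64800. δp/p = √((1·δa/a)² + (1·δw/w)²) = √(0.00705 + 8.79e-05) = 0.0845, so δp = 5470.
Q = p − d + x: δQ = √(δp² + δd² + δx²) = √(3e+07 + 3.48e+05 + 57600) = 5510
Q = 57200.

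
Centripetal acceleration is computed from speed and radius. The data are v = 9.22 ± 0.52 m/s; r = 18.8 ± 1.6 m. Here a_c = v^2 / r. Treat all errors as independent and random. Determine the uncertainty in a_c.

For a monomial a_c ∝ v^2, r^-1, fractional errors add in quadrature:
  (2·δv/v)² = (2×0.0564)² = 0.0127;  (-1·δr/r)² = (-1×0.0851)² = 0.00724
δa_c/a_c = √(0.0200) = 0.141
a_c = 4.52 m/s^2, so δa_c = 0.141 × 4.52 = 0.639 m/s^2.

0.639 m/s^2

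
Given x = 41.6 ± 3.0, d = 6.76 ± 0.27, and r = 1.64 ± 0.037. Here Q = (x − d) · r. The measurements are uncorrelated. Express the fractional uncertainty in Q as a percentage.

8.94%

Let u = x − d = 34.8. δu = √(δx² + δd²) = √(9.00 + 0.0729) = 3.01, so δu/u = 0.0865.
Q is then a monomial in u, r:
δQ/Q = √((δu/u)² + (1·δr/r)²) = √(0.00747 + 0.000509) = 0.0894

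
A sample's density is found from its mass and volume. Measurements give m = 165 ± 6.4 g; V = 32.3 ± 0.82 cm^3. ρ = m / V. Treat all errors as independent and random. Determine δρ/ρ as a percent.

Products/powers → add relative errors in quadrature, weighted by exponent:
  (1·δm/m)² = (1×0.0388)² = 0.00150;  (-1·δV/V)² = (-1×0.0254)² = 0.000644
δρ/ρ = √(0.00215) = 0.0464

4.64%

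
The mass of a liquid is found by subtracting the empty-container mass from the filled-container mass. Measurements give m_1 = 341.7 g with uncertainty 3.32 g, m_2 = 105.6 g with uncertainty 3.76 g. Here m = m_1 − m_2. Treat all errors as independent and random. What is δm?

5.02 g

For a sum/difference, combine absolute errors in quadrature:
  (δm_1)² = 11.0;  (δm_2)² = 14.1
δm = √(25.2) = 5.02 g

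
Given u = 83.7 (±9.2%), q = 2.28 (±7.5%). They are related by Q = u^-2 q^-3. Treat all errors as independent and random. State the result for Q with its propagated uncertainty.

(1.20 ± 0.350) × 10^-5

For a monomial Q ∝ u^-2, q^-3, fractional errors add in quadrature:
  (-2·δu/u)² = (-2×0.0920)² = 0.0339;  (-3·δq/q)² = (-3×0.0750)² = 0.0506
δQ/Q = √(0.0845) = 0.291
Q = 1.2e-05, so δQ = 0.291 × 1.2e-05 = 3.5e-06.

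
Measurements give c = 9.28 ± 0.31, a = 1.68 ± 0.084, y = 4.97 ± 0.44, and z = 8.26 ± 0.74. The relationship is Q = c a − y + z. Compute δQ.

Let p = c·a = 15.6. δp/p = √((1·δc/c)² + (1·δa/a)²) = √(0.00112 + 0.00250) = 0.0601, so δp = 0.937.
Q = p − y + z: δQ = √(δp² + δy² + δz²) = √(0.879 + 0.194 + 0.548) = 1.27

1.27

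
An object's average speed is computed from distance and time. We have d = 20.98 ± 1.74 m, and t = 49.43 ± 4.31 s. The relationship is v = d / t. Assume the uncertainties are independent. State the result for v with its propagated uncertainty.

0.4244 ± 0.0511 m/s

Products/powers → add relative errors in quadrature, weighted by exponent:
  (1·δd/d)² = (1×0.0829)² = 0.00688;  (-1·δt/t)² = (-1×0.0872)² = 0.00760
δv/v = √(0.0145) = 0.120
v = 0.4244 m/s, so δv = 0.120 × 0.4244 = 0.0511 m/s.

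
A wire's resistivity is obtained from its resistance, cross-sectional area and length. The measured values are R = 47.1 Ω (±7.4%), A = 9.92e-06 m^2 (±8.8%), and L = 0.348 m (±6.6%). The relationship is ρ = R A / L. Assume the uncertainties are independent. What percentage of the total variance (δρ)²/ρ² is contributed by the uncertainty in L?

(δρ/ρ)² = (1·δR/R)² + (1·δA/A)² + (-1·δL/L)²
  R term: (1×0.0740)² = 0.00548
  A term: (1×0.0880)² = 0.00774
  L term: (-1×0.0660)² = 0.00436
Total = 0.0176. Share from L = 0.00436/0.0176 = 0.248.

24.8%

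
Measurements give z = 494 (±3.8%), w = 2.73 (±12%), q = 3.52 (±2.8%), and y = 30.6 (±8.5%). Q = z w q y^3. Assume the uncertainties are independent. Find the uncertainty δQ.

3.89e+07

Each factor contributes (exponent × relative error)² to (δQ/Q)²:
  (1·δz/z)² = (1×0.0380)² = 0.00144;  (1·δw/w)² = (1×0.120)² = 0.0144;  (1·δq/q)² = (1×0.0280)² = 0.000784;  (3·δy/y)² = (3×0.0850)² = 0.0650
δQ/Q = √(0.0817) = 0.286
Q = 1.36e+08, so δQ = 0.286 × 1.36e+08 = 3.89e+07.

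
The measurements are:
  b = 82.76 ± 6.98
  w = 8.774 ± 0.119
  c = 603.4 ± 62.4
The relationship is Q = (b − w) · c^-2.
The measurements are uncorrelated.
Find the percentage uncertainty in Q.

Let u = b − w = 73.99. δu = √(δb² + δw²) = √(48.7 + 0.0142) = 6.98, so δu/u = 0.0944.
Q is then a monomial in u, c:
δQ/Q = √((δu/u)² + (-2·δc/c)²) = √(0.00890 + 0.0428) = 0.227

22.7%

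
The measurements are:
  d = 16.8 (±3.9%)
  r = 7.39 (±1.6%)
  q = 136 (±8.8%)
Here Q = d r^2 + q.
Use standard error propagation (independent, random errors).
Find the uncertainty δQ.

47.8

Let p = d·r^2 = 917. δp/p = √((1·δd/d)² + (2·δr/r)²) = √(0.00152 + 0.00102) = 0.0504, so δp = 46.3.
Q = p + q: δQ = √(δp² + δq²) = √(2140 + 143) = 47.8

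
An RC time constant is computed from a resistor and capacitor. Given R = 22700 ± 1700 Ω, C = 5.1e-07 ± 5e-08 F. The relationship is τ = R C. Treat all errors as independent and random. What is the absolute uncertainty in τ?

0.00143 s

Relative error in a monomial: (δτ/τ)² = Σ (nᵢ · δxᵢ/xᵢ)².
  (1·δR/R)² = (1×0.0749)² = 0.00561;  (1·δC/C)² = (1×0.0980)² = 0.00961
δτ/τ = √(0.0152) = 0.123
τ = 0.0116 s, so δτ = 0.123 × 0.0116 = 0.00143 s.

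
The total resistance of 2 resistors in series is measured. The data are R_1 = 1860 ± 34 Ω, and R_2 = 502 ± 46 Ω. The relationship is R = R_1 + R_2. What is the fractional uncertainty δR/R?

0.0242

Absolute uncertainties add in quadrature for a linear combination:
  (δR_1)² = 1160;  (δR_2)² = 2120
δR = √(3270) = 57.2 Ω
R = 2360 Ω, so δR/R = 57.2/2360 = 0.0242.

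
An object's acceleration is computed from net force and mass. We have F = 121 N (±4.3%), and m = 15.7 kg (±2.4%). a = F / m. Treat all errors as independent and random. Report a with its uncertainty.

Since a is a product/quotient, work with relative uncertainties:
  (1·δF/F)² = (1×0.0430)² = 0.00185;  (-1·δm/m)² = (-1×0.0240)² = 0.000576
δa/a = √(0.00242) = 0.0492
a = 7.71 m/s^2, so δa = 0.0492 × 7.71 = 0.380 m/s^2.

7.71 ± 0.380 m/s^2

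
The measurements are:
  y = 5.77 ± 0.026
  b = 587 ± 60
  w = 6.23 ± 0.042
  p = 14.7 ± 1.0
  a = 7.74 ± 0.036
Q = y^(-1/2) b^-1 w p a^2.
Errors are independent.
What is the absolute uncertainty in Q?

0.480

Each factor contributes (exponent × relative error)² to (δQ/Q)²:
  (−½·δy/y)² = (-0.5×0.00451)² = 5.08e-06;  (-1·δb/b)² = (-1×0.102)² = 0.0104;  (1·δw/w)² = (1×0.00674)² = 4.54e-05;  (1·δp/p)² = (1×0.0680)² = 0.00463;  (2·δa/a)² = (2×0.00465)² = 8.65e-05
δQ/Q = √(0.0152) = 0.123
Q = 3.89, so δQ = 0.123 × 3.89 = 0.480.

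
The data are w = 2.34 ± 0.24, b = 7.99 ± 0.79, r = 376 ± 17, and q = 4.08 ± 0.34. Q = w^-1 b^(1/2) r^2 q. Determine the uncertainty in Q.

Q is a product of powers, so relative uncertainties combine in quadrature:
  (-1·δw/w)² = (-1×0.103)² = 0.0105;  (½·δb/b)² = (0.5×0.0989)² = 0.00244;  (2·δr/r)² = (2×0.0452)² = 0.00818;  (1·δq/q)² = (1×0.0833)² = 0.00694
δQ/Q = √(0.0281) = 0.168
Q = 6.97e+05, so δQ = 0.168 × 6.97e+05 = 1.17e+05.

1.17e+05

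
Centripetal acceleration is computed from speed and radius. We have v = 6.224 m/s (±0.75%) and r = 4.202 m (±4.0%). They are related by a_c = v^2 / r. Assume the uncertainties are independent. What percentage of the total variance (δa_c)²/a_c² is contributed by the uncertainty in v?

12.3%

(δa_c/a_c)² = (2·δv/v)² + (-1·δr/r)²
  v term: (2×0.00750)² = 0.000225
  r term: (-1×0.0400)² = 0.00160
Total = 0.00183. Share from v = 0.000225/0.00183 = 0.123.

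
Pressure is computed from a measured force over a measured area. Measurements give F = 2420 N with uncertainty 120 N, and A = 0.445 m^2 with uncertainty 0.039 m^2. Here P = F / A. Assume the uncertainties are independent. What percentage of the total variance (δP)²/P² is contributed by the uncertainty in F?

24.2%

(δP/P)² = (1·δF/F)² + (-1·δA/A)²
  F term: (1×0.0496)² = 0.00246
  A term: (-1×0.0876)² = 0.00768
Total = 0.0101. Share from F = 0.00246/0.0101 = 0.242.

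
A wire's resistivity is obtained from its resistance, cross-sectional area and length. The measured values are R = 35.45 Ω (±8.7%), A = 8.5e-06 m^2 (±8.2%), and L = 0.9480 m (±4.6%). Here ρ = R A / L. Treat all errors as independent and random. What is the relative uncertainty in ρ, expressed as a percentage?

Since ρ is a product/quotient, work with relative uncertainties:
  (1·δR/R)² = (1×0.0870)² = 0.00757;  (1·δA/A)² = (1×0.0820)² = 0.00672;  (-1·δL/L)² = (-1×0.0460)² = 0.00212
δρ/ρ = √(0.0164) = 0.128

12.8%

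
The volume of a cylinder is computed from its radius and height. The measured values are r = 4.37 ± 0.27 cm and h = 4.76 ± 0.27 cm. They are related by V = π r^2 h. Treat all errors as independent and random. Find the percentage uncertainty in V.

V is a product of powers, so relative uncertainties combine in quadrature:
  (2·δr/r)² = (2×0.0618)² = 0.0153;  (1·δh/h)² = (1×0.0567)² = 0.00322
δV/V = √(0.0185) = 0.136

13.6%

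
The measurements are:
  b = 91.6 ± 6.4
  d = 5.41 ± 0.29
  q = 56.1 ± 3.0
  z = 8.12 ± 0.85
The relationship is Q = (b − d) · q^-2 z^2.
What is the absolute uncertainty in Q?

Let u = b − d = 86.2. δu = √(δb² + δd²) = √(41.0 + 0.0841) = 6.41, so δu/u = 0.0743.
Q is then a monomial in u, q, z:
δQ/Q = √((δu/u)² + (-2·δq/q)² + (2·δz/z)²) = √(0.00553 + 0.0114 + 0.0438) = 0.247
Q = 1.81, so δQ = 0.247 × 1.81 = 0.445.

0.445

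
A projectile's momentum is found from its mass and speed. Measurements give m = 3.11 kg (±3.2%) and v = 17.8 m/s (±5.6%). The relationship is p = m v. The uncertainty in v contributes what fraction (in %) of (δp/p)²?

(δp/p)² = (1·δm/m)² + (1·δv/v)²
  m term: (1×0.0320)² = 0.00102
  v term: (1×0.0560)² = 0.00314
Total = 0.00416. Share from v = 0.00314/0.00416 = 0.754.

75.4%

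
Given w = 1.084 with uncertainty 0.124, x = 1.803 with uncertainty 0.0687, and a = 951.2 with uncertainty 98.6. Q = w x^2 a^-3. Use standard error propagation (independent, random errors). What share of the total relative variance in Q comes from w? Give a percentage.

(δQ/Q)² = (1·δw/w)² + (2·δx/x)² + (-3·δa/a)²
  w term: (1×0.114)² = 0.0131
  x term: (2×0.0381)² = 0.00581
  a term: (-3×0.104)² = 0.0967
Total = 0.116. Share from w = 0.0131/0.116 = 0.113.

11.3%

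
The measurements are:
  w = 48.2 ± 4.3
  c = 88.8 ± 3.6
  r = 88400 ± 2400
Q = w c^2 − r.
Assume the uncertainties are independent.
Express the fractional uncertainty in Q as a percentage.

Let p = w·c^2 = 3.8e+05. δp/p = √((1·δw/w)² + (2·δc/c)²) = √(0.00796 + 0.00657) = 0.121, so δp = 45800.
Q = p − r: δQ = √(δp² + δr²) = √(2.1e+09 + 5.76e+06) = 45900
Q = 2.92e+05, so δQ/Q = 45900/2.92e+05 = 0.157.

15.7%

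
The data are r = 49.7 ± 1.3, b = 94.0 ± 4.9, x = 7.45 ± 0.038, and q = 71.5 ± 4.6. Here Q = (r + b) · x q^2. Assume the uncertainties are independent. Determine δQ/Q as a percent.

Let u = r + b = 144. δu = √(δr² + δb²) = √(1.69 + 24.0) = 5.07, so δu/u = 0.0353.
Q is then a monomial in u, x, q:
δQ/Q = √((δu/u)² + (1·δx/x)² + (2·δq/q)²) = √(0.00124 + 2.6e-05 + 0.0166) = 0.134

13.4%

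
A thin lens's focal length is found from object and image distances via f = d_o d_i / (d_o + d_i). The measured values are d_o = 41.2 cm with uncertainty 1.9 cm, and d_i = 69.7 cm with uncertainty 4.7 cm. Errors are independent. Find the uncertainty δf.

∂f/∂d_o = (d_i/(d_o+d_i))² = 0.395;  ∂f/∂d_i = (d_o/(d_o+d_i))² = 0.138
δf = √((∂f/∂d_o · δd_o)² + (∂f/∂d_i · δd_i)²) = √(0.563 + 0.421) = 0.992 cm

0.992 cm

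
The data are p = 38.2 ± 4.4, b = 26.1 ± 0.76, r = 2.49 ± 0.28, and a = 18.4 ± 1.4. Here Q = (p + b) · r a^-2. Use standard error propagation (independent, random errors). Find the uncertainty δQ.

Let u = p + b = 64.3. δu = √(δp² + δb²) = √(19.4 + 0.578) = 4.47, so δu/u = 0.0694.
Q is then a monomial in u, r, a:
δQ/Q = √((δu/u)² + (1·δr/r)² + (-2·δa/a)²) = √(0.00482 + 0.0126 + 0.0232) = 0.202
Q = 0.473, so δQ = 0.202 × 0.473 = 0.0953.

0.0953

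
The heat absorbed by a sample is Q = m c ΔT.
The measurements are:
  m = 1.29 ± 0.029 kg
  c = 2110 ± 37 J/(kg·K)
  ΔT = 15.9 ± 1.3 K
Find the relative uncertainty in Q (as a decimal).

0.0866

For a monomial Q ∝ m, c, ΔT, fractional errors add in quadrature:
  (1·δm/m)² = (1×0.0225)² = 0.000505;  (1·δc/c)² = (1×0.0175)² = 0.000307;  (1·δΔT/ΔT)² = (1×0.0818)² = 0.00668
δQ/Q = √(0.00750) = 0.0866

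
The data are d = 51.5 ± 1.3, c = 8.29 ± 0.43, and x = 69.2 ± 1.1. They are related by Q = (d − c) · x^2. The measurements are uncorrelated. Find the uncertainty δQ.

Let u = d − c = 43.2. δu = √(δd² + δc²) = √(1.69 + 0.185) = 1.37, so δu/u = 0.0317.
Q is then a monomial in u, x:
δQ/Q = √((δu/u)² + (2·δx/x)²) = √(0.00100 + 0.00101) = 0.0449
Q = 2.07e+05, so δQ = 0.0449 × 2.07e+05 = 9290.

9290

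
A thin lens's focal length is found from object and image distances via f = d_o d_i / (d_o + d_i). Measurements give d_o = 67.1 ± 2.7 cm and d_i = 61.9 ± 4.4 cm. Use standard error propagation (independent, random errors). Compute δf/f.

0.0417

∂f/∂d_o = (d_i/(d_o+d_i))² = 0.230;  ∂f/∂d_i = (d_o/(d_o+d_i))² = 0.271
δf = √((∂f/∂d_o · δd_o)² + (∂f/∂d_i · δd_i)²) = √(0.386 + 1.42) = 1.34 cm
f = 32.2 cm, so δf/f = 1.34/32.2 = 0.0417.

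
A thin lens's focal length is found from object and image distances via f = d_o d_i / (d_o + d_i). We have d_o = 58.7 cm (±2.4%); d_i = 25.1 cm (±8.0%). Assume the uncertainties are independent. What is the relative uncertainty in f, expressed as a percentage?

5.65%

∂f/∂d_o = (d_i/(d_o+d_i))² = 0.0897;  ∂f/∂d_i = (d_o/(d_o+d_i))² = 0.491
δf = √((∂f/∂d_o · δd_o)² + (∂f/∂d_i · δd_i)²) = √(0.0160 + 0.971) = 0.993 cm
f = 17.6 cm, so δf/f = 0.993/17.6 = 0.0565.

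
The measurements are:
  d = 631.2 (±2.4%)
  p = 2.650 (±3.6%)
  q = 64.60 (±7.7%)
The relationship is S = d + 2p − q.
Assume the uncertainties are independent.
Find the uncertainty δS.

15.9

Absolute uncertainties add in quadrature for a linear combination:
  (δd)² = 229;  (2·δp)² = 0.0364;  (δq)² = 24.7
δS = √(254) = 15.9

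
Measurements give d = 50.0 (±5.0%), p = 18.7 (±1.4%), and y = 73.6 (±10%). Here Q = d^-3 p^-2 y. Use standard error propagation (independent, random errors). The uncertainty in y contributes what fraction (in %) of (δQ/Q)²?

(δQ/Q)² = (-3·δd/d)² + (-2·δp/p)² + (1·δy/y)²
  d term: (-3×0.0500)² = 0.0225
  p term: (-2×0.0140)² = 0.000784
  y term: (1×0.100)² = 0.0100
Total = 0.0333. Share from y = 0.0100/0.0333 = 0.300.

30.0%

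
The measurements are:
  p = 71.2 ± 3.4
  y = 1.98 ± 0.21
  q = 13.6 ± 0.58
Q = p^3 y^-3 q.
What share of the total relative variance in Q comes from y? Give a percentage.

(δQ/Q)² = (3·δp/p)² + (-3·δy/y)² + (1·δq/q)²
  p term: (3×0.0478)² = 0.0205
  y term: (-3×0.106)² = 0.101
  q term: (1×0.0426)² = 0.00182
Total = 0.124. Share from y = 0.101/0.124 = 0.819.

81.9%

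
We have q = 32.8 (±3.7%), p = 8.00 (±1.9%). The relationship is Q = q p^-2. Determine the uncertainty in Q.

0.0272

For a monomial Q ∝ q, p^-2, fractional errors add in quadrature:
  (1·δq/q)² = (1×0.0370)² = 0.00137;  (-2·δp/p)² = (-2×0.0190)² = 0.00144
δQ/Q = √(0.00281) = 0.0530
Q = 0.512, so δQ = 0.0530 × 0.512 = 0.0272.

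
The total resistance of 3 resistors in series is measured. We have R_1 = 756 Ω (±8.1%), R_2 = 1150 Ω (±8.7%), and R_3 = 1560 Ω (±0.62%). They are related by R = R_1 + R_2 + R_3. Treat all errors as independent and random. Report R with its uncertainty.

Sums and differences: (δR)² = Σ (cᵢ δxᵢ)².
  (δR_1)² = 3750;  (δR_2)² = 10000;  (δR_3)² = 93.5
δR = √(13900) = 118 Ω
R = 3470 Ω.

3470 ± 118 Ω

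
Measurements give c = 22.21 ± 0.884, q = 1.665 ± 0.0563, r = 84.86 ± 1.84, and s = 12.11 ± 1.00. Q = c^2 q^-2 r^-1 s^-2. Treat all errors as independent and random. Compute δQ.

Products/powers → add relative errors in quadrature, weighted by exponent:
  (2·δc/c)² = (2×0.0398)² = 0.00634;  (-2·δq/q)² = (-2×0.0338)² = 0.00457;  (-1·δr/r)² = (-1×0.0217)² = 0.000470;  (-2·δs/s)² = (-2×0.0826)² = 0.0273
δQ/Q = √(0.0387) = 0.197
Q = 0.01430, so δQ = 0.197 × 0.01430 = 0.00281.

0.00281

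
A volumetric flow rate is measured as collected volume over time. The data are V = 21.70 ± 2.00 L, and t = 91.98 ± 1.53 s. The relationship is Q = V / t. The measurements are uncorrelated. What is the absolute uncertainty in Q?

Since Q is a product/quotient, work with relative uncertainties:
  (1·δV/V)² = (1×0.0922)² = 0.00849;  (-1·δt/t)² = (-1×0.0166)² = 0.000277
δQ/Q = √(0.00877) = 0.0937
Q = 0.2359 L/s, so δQ = 0.0937 × 0.2359 = 0.0221 L/s.

0.0221 L/s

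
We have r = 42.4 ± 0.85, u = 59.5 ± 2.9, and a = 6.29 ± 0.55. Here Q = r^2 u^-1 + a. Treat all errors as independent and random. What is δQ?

Let p = r^2·u^-1 = 30.2. δp/p = √((2·δr/r)² + (-1·δu/u)²) = √(0.00161 + 0.00238) = 0.0631, so δp = 1.91.
Q = p + a: δQ = √(δp² + δa²) = √(3.64 + 0.303) = 1.98

1.98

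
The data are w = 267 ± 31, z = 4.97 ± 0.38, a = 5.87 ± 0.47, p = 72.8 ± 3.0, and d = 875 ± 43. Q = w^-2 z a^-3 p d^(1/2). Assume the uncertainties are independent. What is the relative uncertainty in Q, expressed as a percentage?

34.6%

Q is a product of powers, so relative uncertainties combine in quadrature:
  (-2·δw/w)² = (-2×0.116)² = 0.0539;  (1·δz/z)² = (1×0.0765)² = 0.00585;  (-3·δa/a)² = (-3×0.0801)² = 0.0577;  (1·δp/p)² = (1×0.0412)² = 0.00170;  (½·δd/d)² = (0.5×0.0491)² = 0.000604
δQ/Q = √(0.120) = 0.346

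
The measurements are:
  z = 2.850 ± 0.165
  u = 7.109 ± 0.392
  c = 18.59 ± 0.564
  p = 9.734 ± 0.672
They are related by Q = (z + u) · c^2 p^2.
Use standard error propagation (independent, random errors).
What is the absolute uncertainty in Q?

51100

Let w = z + u = 9.959. δw = √(δz² + δu²) = √(0.0272 + 0.154) = 0.425, so δw/w = 0.0427.
Q is then a monomial in w, c, p:
δQ/Q = √((δw/w)² + (2·δc/c)² + (2·δp/p)²) = √(0.00182 + 0.00368 + 0.0191) = 0.157
Q = 326100, so δQ = 0.157 × 326100 = 51100.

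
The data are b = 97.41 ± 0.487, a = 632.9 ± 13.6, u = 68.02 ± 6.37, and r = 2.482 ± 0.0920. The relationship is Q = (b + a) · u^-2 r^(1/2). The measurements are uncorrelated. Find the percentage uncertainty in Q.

Let w = b + a = 730.3. δw = √(δb² + δa²) = √(0.237 + 185) = 13.6, so δw/w = 0.0186.
Q is then a monomial in w, u, r:
δQ/Q = √((δw/w)² + (-2·δu/u)² + (½·δr/r)²) = √(0.000347 + 0.0351 + 0.000343) = 0.189

18.9%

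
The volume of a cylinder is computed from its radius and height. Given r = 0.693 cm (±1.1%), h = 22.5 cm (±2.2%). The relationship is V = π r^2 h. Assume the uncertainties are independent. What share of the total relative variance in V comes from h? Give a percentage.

50.0%

(δV/V)² = (2·δr/r)² + (1·δh/h)²
  r term: (2×0.0110)² = 0.000484
  h term: (1×0.0220)² = 0.000484
Total = 0.000968. Share from h = 0.000484/0.000968 = 0.500.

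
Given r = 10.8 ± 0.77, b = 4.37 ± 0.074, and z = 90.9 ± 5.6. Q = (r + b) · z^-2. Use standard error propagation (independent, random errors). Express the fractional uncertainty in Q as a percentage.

Let u = r + b = 15.2. δu = √(δr² + δb²) = √(0.593 + 0.00548) = 0.774, so δu/u = 0.0510.
Q is then a monomial in u, z:
δQ/Q = √((δu/u)² + (-2·δz/z)²) = √(0.00260 + 0.0152) = 0.133

13.3%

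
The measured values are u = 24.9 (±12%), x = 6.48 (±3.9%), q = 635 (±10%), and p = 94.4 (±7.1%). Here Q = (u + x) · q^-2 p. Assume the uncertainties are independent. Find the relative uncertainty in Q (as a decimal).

Let w = u + x = 31.4. δw = √(δu² + δx²) = √(8.93 + 0.0639) = 3.00, so δw/w = 0.0956.
Q is then a monomial in w, q, p:
δQ/Q = √((δw/w)² + (-2·δq/q)² + (1·δp/p)²) = √(0.00913 + 0.0400 + 0.00504) = 0.233

0.233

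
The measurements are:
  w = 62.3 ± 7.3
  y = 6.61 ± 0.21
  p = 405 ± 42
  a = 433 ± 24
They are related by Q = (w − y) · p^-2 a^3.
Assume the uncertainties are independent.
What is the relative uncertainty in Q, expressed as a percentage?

Let u = w − y = 55.7. δu = √(δw² + δy²) = √(53.3 + 0.0441) = 7.30, so δu/u = 0.131.
Q is then a monomial in u, p, a:
δQ/Q = √((δu/u)² + (-2·δp/p)² + (3·δa/a)²) = √(0.0172 + 0.0430 + 0.0276) = 0.296

29.6%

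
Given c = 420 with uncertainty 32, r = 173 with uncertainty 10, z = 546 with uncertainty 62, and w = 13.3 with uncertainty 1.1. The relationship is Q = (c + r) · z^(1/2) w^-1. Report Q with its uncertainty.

Let u = c + r = 593. δu = √(δc² + δr²) = √(1020 + 100) = 33.5, so δu/u = 0.0565.
Q is then a monomial in u, z, w:
δQ/Q = √((δu/u)² + (½·δz/z)² + (-1·δw/w)²) = √(0.00320 + 0.00322 + 0.00684) = 0.115
Q = 1040, so δQ = 0.115 × 1040 = 120.

1040 ± 120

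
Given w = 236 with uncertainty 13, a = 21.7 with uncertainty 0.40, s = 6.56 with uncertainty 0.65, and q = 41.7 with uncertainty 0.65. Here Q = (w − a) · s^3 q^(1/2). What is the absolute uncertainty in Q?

Let u = w − a = 214. δu = √(δw² + δa²) = √(169 + 0.160) = 13.0, so δu/u = 0.0607.
Q is then a monomial in u, s, q:
δQ/Q = √((δu/u)² + (3·δs/s)² + (½·δq/q)²) = √(0.00368 + 0.0884 + 6.07e-05) = 0.303
Q = 3.91e+05, so δQ = 0.303 × 3.91e+05 = 1.19e+05.

1.19e+05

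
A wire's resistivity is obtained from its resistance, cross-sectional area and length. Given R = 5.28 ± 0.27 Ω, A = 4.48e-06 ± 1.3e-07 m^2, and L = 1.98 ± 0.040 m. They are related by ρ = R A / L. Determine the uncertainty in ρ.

7.43e-07 Ω·m

Since ρ is a product/quotient, work with relative uncertainties:
  (1·δR/R)² = (1×0.0511)² = 0.00261;  (1·δA/A)² = (1×0.0290)² = 0.000842;  (-1·δL/L)² = (-1×0.0202)² = 0.000408
δρ/ρ = √(0.00387) = 0.0622
ρ = 1.19e-05 Ω·m, so δρ = 0.0622 × 1.19e-05 = 7.43e-07 Ω·m.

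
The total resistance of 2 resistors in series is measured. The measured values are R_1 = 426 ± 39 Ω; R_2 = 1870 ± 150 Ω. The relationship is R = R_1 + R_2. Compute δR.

Each term contributes (cᵢ δxᵢ)² to (δR)²:
  (δR_1)² = 1520;  (δR_2)² = 22500
δR = √(24000) = 155 Ω

155 Ω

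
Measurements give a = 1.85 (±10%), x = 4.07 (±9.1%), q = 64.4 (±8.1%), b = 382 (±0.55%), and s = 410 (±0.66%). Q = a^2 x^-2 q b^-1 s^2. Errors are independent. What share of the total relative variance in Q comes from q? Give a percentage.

8.21%

(δQ/Q)² = (2·δa/a)² + (-2·δx/x)² + (1·δq/q)² + (-1·δb/b)² + (2·δs/s)²
  a term: (2×0.100)² = 0.0400
  x term: (-2×0.0910)² = 0.0331
  q term: (1×0.0810)² = 0.00656
  b term: (-1×0.00550)² = 3.03e-05
  s term: (2×0.00660)² = 0.000174
Total = 0.0799. Share from q = 0.00656/0.0799 = 0.0821.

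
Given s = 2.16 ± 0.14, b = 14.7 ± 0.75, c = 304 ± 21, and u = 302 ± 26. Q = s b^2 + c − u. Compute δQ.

Let p = s·b^2 = 467. δp/p = √((1·δs/s)² + (2·δb/b)²) = √(0.00420 + 0.0104) = 0.121, so δp = 56.4.
Q = p + c − u: δQ = √(δp² + δc² + δu²) = √(3180 + 441 + 676) = 65.6

65.6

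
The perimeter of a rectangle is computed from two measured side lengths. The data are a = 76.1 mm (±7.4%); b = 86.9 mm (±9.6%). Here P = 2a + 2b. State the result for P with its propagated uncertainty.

326 ± 20.1 mm

Sums and differences: (δP)² = Σ (cᵢ δxᵢ)².
  (2·δa)² = 127;  (2·δb)² = 278
δP = √(405) = 20.1 mm
P = 326 mm.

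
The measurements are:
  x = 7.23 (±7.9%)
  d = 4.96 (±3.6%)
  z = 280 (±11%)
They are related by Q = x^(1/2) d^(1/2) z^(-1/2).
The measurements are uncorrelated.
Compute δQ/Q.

Relative error in a monomial: (δQ/Q)² = Σ (nᵢ · δxᵢ/xᵢ)².
  (½·δx/x)² = (0.5×0.0790)² = 0.00156;  (½·δd/d)² = (0.5×0.0360)² = 0.000324;  (−½·δz/z)² = (-0.5×0.110)² = 0.00302
δQ/Q = √(0.00491) = 0.0701

0.0701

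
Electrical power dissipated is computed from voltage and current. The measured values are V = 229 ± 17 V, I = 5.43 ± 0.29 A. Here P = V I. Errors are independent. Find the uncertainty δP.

Products/powers → add relative errors in quadrature, weighted by exponent:
  (1·δV/V)² = (1×0.0742)² = 0.00551;  (1·δI/I)² = (1×0.0534)² = 0.00285
δP/P = √(0.00836) = 0.0915
P = 1240 W, so δP = 0.0915 × 1240 = 114 W.

114 W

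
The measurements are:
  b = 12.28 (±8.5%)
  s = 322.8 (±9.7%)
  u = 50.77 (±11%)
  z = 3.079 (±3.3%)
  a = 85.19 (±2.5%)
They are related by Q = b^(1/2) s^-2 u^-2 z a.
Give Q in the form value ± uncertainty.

Each factor contributes (exponent × relative error)² to (δQ/Q)²:
  (½·δb/b)² = (0.5×0.0850)² = 0.00181;  (-2·δs/s)² = (-2×0.0970)² = 0.0376;  (-2·δu/u)² = (-2×0.110)² = 0.0484;  (1·δz/z)² = (1×0.0330)² = 0.00109;  (1·δa/a)² = (1×0.0250)² = 0.000625
δQ/Q = √(0.0896) = 0.299
Q = 3.422e-06, so δQ = 0.299 × 3.422e-06 = 1.02e-06.

(3.422 ± 1.02) × 10^-6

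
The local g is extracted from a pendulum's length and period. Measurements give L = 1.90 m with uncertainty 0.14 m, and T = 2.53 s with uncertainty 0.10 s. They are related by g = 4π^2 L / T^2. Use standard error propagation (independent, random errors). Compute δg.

For a monomial g ∝ L, T^-2, fractional errors add in quadrature:
  (1·δL/L)² = (1×0.0737)² = 0.00543;  (-2·δT/T)² = (-2×0.0395)² = 0.00625
δg/g = √(0.0117) = 0.108
g = 11.7 m/s^2, so δg = 0.108 × 11.7 = 1.27 m/s^2.

1.27 m/s^2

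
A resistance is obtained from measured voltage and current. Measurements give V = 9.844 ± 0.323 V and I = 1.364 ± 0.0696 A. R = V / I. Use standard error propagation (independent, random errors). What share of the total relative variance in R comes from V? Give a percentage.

(δR/R)² = (1·δV/V)² + (-1·δI/I)²
  V term: (1×0.0328)² = 0.00108
  I term: (-1×0.0510)² = 0.00260
Total = 0.00368. Share from V = 0.00108/0.00368 = 0.293.

29.3%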